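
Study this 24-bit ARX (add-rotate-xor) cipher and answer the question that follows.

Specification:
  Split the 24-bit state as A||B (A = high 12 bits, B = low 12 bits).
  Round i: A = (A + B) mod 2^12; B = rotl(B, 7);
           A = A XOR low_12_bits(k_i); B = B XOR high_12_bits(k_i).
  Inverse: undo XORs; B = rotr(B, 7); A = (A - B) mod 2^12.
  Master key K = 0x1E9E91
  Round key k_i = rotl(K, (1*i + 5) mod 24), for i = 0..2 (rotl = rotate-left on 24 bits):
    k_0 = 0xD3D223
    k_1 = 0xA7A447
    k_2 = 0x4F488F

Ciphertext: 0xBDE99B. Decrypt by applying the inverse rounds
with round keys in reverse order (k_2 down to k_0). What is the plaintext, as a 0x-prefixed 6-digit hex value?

0xCC865A

s_0 = ciphertext = 0xBDE99B
s_1 = InvRound(s_0, k_2) = 0x557DFA
s_2 = InvRound(s_1, k_1) = 0x10100F
s_3 = InvRound(s_2, k_0) = 0xCC865A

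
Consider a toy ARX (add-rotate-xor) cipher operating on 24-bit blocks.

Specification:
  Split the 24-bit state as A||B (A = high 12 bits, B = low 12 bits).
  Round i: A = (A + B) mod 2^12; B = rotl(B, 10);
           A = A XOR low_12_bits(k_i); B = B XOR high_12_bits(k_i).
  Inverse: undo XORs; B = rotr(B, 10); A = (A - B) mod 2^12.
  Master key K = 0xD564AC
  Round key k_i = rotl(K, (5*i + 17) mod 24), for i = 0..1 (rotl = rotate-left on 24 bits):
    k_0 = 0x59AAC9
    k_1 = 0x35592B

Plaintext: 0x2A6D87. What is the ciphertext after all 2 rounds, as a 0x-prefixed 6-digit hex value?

s_0 = plaintext = 0x2A6D87
s_1 = Round(s_0, k_0) = 0xAE4AFB
s_2 = Round(s_1, k_1) = 0xCF4DEB

0xCF4DEB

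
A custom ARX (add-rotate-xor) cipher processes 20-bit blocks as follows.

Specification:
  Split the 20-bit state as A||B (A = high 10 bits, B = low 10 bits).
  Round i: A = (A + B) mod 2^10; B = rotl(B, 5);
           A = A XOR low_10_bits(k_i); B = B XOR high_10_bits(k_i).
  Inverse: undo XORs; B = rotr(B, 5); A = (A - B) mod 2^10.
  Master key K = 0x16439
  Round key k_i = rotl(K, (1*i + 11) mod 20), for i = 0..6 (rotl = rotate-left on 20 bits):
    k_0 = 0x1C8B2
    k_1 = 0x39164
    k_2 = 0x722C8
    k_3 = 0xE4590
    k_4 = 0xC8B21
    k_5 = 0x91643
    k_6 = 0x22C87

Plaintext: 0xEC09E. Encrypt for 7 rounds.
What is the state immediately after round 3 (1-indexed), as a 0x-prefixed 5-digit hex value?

s_0 = plaintext = 0xEC09E
s_1 = Round(s_0, k_0) = 0x3F3B6
s_2 = Round(s_1, k_1) = 0x75A39
s_3 = Round(s_2, k_2) = 0xB1EF9
s_4 = Round(s_3, k_3) = 0x140A6
s_5 = Round(s_4, k_4) = 0xF5FE7
s_6 = Round(s_5, k_5) = 0x7F6BA
s_7 = Round(s_6, k_6) = 0x0C3DE

0xB1EF9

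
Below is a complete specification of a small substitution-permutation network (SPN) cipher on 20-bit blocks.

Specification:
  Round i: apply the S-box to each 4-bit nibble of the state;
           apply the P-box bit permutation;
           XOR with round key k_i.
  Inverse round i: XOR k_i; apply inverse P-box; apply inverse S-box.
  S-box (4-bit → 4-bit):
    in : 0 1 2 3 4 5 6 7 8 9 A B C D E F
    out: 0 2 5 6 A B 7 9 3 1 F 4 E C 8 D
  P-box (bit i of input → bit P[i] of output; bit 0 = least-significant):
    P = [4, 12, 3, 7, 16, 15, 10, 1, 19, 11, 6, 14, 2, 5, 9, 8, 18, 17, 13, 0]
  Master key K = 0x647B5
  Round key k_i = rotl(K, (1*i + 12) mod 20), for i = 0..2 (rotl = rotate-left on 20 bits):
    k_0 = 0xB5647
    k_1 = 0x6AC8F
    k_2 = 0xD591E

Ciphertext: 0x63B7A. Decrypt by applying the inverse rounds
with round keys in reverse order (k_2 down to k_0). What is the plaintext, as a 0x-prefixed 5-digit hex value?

0xF9819

s_0 = ciphertext = 0x63B7A
s_1 = InvRound(s_0, k_2) = 0x36F90
s_2 = InvRound(s_1, k_1) = 0x7FE52
s_3 = InvRound(s_2, k_0) = 0xF9819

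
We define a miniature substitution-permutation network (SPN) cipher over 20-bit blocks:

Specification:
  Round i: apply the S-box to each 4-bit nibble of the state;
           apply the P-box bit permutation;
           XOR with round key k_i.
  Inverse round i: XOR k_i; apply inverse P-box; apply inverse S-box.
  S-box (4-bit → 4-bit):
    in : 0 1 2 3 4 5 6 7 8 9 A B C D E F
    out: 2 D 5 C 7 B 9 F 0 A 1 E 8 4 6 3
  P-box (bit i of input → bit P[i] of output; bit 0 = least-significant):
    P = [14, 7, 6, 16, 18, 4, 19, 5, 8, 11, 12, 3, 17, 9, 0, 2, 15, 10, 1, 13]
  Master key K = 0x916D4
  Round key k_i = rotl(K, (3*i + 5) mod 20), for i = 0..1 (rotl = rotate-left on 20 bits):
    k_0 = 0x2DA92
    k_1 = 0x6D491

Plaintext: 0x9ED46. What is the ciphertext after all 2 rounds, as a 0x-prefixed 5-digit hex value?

s_0 = plaintext = 0x9ED46
s_1 = Round(s_0, k_0) = 0xFAC83
s_2 = Round(s_1, k_1) = 0x550D9

0x550D9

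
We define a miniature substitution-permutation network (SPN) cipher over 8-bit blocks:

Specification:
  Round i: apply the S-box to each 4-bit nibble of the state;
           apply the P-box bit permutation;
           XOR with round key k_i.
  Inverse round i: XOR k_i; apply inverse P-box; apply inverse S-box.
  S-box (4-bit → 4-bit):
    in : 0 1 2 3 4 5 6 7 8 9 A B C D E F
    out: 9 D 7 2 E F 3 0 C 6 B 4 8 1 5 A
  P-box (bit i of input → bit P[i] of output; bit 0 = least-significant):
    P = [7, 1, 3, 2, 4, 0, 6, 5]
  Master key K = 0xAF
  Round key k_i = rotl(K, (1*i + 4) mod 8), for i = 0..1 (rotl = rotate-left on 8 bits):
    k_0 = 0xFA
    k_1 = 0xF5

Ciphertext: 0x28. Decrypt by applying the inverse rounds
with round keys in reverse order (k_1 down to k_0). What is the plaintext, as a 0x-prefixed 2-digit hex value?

0x22

s_0 = ciphertext = 0x28
s_1 = InvRound(s_0, k_1) = 0x21
s_2 = InvRound(s_1, k_0) = 0x22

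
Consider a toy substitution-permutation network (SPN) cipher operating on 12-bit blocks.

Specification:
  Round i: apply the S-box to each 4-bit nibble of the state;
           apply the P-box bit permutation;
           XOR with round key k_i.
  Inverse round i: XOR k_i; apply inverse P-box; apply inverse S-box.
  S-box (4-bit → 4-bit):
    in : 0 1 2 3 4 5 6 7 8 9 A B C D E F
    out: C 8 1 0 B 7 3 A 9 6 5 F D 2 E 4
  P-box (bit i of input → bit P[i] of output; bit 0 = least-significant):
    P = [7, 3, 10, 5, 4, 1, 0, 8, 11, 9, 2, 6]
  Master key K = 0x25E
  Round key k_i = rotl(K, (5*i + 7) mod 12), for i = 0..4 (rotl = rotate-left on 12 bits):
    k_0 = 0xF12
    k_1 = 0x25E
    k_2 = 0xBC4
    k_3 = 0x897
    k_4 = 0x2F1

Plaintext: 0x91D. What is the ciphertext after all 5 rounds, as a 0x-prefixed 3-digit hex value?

s_0 = plaintext = 0x91D
s_1 = Round(s_0, k_0) = 0xC1E
s_2 = Round(s_1, k_1) = 0xF32
s_3 = Round(s_2, k_2) = 0xB40
s_4 = Round(s_3, k_3) = 0x7E1
s_5 = Round(s_4, k_4) = 0x192

0x192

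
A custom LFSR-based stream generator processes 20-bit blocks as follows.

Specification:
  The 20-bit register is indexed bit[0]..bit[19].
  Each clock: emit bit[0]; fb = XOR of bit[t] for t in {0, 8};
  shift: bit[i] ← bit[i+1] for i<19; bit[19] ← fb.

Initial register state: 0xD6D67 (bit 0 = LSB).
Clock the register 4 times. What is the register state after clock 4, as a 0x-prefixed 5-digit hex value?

reg_0 = 0xD6D67
clock 1: out=1, reg = 0x6B6B3
clock 2: out=1, reg = 0xB5B59
clock 3: out=1, reg = 0x5ADAC
clock 4: out=0, reg = 0xAD6D6

0xAD6D6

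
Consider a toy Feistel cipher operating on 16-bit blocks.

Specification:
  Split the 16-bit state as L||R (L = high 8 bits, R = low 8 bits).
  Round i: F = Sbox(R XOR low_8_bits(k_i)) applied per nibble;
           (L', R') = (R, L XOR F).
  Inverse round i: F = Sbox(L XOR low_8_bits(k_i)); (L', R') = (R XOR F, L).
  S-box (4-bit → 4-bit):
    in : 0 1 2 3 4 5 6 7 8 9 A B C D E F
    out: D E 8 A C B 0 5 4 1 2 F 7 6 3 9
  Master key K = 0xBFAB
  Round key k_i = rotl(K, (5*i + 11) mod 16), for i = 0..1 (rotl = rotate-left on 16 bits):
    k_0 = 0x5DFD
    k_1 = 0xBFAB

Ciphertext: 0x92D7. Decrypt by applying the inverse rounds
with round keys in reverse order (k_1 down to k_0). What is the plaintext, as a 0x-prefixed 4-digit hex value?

0xDD76

s_0 = ciphertext = 0x92D7
s_1 = InvRound(s_0, k_1) = 0x7692
s_2 = InvRound(s_1, k_0) = 0xDD76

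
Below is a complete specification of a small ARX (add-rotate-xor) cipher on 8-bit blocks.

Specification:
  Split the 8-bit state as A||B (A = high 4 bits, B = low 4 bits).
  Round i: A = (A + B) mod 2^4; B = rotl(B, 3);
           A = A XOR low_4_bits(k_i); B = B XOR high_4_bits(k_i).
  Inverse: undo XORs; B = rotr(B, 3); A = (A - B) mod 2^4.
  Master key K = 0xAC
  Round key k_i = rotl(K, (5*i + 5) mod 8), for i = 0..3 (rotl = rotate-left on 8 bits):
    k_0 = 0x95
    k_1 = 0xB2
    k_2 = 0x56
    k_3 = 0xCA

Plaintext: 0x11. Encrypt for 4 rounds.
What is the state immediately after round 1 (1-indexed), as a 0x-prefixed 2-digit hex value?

0x71

s_0 = plaintext = 0x11
s_1 = Round(s_0, k_0) = 0x71
s_2 = Round(s_1, k_1) = 0xA3
s_3 = Round(s_2, k_2) = 0xBC
s_4 = Round(s_3, k_3) = 0xDA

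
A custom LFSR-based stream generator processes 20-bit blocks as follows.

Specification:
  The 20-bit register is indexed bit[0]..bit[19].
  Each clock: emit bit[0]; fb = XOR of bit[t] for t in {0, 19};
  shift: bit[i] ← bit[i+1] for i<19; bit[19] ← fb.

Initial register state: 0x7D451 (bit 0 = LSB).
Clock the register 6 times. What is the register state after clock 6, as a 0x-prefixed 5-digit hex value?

reg_0 = 0x7D451
clock 1: out=1, reg = 0xBEA28
clock 2: out=0, reg = 0xDF514
clock 3: out=0, reg = 0xEFA8A
clock 4: out=0, reg = 0xF7D45
clock 5: out=1, reg = 0x7BEA2
clock 6: out=0, reg = 0x3DF51

0x3DF51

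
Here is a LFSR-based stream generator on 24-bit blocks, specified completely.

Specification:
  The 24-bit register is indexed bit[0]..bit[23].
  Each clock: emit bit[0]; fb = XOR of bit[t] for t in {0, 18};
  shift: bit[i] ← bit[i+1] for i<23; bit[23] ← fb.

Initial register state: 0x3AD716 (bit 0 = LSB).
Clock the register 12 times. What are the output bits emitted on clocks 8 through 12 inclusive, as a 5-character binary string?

01110

reg_0 = 0x3AD716
clock 1: out=0, reg = 0x1D6B8B
clock 2: out=1, reg = 0x0EB5C5
clock 3: out=1, reg = 0x075AE2
clock 4: out=0, reg = 0x83AD71
clock 5: out=1, reg = 0xC1D6B8
clock 6: out=0, reg = 0x60EB5C
clock 7: out=0, reg = 0x3075AE
clock 8: out=0, reg = 0x183AD7
clock 9: out=1, reg = 0x8C1D6B
clock 10: out=1, reg = 0x460EB5
clock 11: out=1, reg = 0x23075A
clock 12: out=0, reg = 0x1183AD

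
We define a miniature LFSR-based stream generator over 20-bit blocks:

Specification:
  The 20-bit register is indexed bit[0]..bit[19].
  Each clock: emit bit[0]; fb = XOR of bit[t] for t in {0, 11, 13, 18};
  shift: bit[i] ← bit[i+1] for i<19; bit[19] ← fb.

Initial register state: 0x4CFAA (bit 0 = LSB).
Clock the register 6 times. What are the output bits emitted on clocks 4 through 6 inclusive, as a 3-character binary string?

101

reg_0 = 0x4CFAA
clock 1: out=0, reg = 0x267D5
clock 2: out=1, reg = 0x133EA
clock 3: out=0, reg = 0x899F5
clock 4: out=1, reg = 0x44CFA
clock 5: out=0, reg = 0x2267D
clock 6: out=1, reg = 0x1133E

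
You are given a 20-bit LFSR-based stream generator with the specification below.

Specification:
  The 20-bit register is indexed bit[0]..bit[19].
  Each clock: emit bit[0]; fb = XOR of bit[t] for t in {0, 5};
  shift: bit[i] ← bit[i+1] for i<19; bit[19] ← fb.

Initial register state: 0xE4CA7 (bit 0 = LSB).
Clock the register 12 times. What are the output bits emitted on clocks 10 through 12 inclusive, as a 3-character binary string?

reg_0 = 0xE4CA7
clock 1: out=1, reg = 0x72653
clock 2: out=1, reg = 0xB9329
clock 3: out=1, reg = 0x5C994
clock 4: out=0, reg = 0x2E4CA
clock 5: out=0, reg = 0x17265
clock 6: out=1, reg = 0x0B932
clock 7: out=0, reg = 0x85C99
clock 8: out=1, reg = 0xC2E4C
clock 9: out=0, reg = 0x61726
clock 10: out=0, reg = 0xB0B93
clock 11: out=1, reg = 0xD85C9
clock 12: out=1, reg = 0xEC2E4

011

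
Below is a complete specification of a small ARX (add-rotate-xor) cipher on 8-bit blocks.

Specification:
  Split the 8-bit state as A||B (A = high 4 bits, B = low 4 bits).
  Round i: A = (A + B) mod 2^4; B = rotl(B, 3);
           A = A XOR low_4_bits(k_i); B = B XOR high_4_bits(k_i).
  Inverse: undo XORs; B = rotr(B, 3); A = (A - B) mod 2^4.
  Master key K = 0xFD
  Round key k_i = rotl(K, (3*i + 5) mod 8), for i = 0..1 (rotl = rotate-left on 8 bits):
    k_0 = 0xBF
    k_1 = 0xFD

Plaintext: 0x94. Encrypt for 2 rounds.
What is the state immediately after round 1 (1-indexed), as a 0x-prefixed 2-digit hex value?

0x29

s_0 = plaintext = 0x94
s_1 = Round(s_0, k_0) = 0x29
s_2 = Round(s_1, k_1) = 0x63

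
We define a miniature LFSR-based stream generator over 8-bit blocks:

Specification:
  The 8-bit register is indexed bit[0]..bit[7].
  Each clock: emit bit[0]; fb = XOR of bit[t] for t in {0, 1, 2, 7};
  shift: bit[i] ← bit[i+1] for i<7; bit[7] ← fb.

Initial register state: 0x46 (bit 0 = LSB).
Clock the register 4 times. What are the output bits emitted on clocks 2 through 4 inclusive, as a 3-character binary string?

110

reg_0 = 0x46
clock 1: out=0, reg = 0x23
clock 2: out=1, reg = 0x11
clock 3: out=1, reg = 0x88
clock 4: out=0, reg = 0xC4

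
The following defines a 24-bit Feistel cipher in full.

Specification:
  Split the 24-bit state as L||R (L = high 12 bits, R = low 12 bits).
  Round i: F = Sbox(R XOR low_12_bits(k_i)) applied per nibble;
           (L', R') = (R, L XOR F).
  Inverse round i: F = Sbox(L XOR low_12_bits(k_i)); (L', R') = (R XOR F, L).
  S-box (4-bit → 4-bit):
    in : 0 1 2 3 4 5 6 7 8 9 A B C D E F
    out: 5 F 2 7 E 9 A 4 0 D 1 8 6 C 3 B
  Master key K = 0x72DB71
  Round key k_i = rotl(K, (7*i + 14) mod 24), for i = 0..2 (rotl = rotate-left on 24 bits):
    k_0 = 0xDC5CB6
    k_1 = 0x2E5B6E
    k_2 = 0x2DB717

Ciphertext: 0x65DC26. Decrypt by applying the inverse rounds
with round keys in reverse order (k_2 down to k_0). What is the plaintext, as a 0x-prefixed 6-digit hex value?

s_0 = ciphertext = 0x65DC26
s_1 = InvRound(s_0, k_2) = 0x3C765D
s_2 = InvRound(s_1, k_1) = 0x6403C7
s_3 = InvRound(s_2, k_0) = 0x27D640

0x27D640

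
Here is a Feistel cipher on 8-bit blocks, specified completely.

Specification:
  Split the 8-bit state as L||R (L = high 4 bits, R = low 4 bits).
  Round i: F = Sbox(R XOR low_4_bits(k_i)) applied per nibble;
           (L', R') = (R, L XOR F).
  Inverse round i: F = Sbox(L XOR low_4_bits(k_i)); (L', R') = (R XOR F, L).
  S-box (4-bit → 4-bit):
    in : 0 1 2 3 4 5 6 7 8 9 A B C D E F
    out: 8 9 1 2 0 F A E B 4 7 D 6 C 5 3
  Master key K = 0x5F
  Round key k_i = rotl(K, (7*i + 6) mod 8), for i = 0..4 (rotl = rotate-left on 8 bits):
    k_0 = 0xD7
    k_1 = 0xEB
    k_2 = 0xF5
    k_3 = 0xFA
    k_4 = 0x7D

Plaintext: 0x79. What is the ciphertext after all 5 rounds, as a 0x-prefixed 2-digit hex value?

0xF8

s_0 = plaintext = 0x79
s_1 = Round(s_0, k_0) = 0x92
s_2 = Round(s_1, k_1) = 0x2D
s_3 = Round(s_2, k_2) = 0xD9
s_4 = Round(s_3, k_3) = 0x9F
s_5 = Round(s_4, k_4) = 0xF8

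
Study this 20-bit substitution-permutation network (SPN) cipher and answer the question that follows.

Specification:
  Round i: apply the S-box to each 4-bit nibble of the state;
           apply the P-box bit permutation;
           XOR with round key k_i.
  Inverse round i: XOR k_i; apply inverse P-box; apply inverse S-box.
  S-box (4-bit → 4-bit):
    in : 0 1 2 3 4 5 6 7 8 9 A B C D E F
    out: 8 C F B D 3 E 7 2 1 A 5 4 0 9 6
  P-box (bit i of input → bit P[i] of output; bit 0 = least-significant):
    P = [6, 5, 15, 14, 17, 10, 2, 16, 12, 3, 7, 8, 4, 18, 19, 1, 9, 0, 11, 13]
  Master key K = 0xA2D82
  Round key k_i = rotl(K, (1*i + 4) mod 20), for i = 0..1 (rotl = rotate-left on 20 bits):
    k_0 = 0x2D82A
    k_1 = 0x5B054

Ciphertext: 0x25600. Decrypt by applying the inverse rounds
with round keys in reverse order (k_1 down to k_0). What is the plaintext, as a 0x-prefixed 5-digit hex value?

s_0 = ciphertext = 0x25600
s_1 = InvRound(s_0, k_1) = 0xE5D24
s_2 = InvRound(s_1, k_0) = 0xD6AFC

0xD6AFC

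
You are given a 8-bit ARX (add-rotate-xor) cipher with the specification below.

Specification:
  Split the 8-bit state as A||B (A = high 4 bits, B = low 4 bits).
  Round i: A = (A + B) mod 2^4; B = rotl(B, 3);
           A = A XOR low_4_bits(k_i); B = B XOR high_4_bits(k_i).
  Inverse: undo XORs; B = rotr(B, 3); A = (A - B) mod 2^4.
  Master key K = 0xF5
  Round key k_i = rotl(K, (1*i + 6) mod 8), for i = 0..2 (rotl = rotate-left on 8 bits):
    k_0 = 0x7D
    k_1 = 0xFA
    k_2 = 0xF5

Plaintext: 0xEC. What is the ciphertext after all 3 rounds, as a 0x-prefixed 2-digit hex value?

0xC4

s_0 = plaintext = 0xEC
s_1 = Round(s_0, k_0) = 0x71
s_2 = Round(s_1, k_1) = 0x27
s_3 = Round(s_2, k_2) = 0xC4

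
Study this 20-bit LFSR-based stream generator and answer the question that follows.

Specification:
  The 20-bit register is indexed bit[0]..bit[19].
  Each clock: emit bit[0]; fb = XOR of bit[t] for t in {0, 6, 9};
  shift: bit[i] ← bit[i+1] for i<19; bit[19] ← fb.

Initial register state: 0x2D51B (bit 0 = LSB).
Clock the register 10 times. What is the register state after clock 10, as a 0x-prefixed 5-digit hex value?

0xC94B5

reg_0 = 0x2D51B
clock 1: out=1, reg = 0x96A8D
clock 2: out=1, reg = 0x4B546
clock 3: out=0, reg = 0xA5AA3
clock 4: out=1, reg = 0x52D51
clock 5: out=1, reg = 0x296A8
clock 6: out=0, reg = 0x94B54
clock 7: out=0, reg = 0x4A5AA
clock 8: out=0, reg = 0x252D5
clock 9: out=1, reg = 0x9296A
clock 10: out=0, reg = 0xC94B5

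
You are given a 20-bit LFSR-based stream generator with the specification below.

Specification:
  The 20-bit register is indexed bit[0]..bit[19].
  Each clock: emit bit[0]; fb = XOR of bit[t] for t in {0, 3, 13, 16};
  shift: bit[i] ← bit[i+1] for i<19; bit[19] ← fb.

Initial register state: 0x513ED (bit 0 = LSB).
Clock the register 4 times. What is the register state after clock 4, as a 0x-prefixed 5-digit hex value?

0xD513E

reg_0 = 0x513ED
clock 1: out=1, reg = 0xA89F6
clock 2: out=0, reg = 0x544FB
clock 3: out=1, reg = 0xAA27D
clock 4: out=1, reg = 0xD513E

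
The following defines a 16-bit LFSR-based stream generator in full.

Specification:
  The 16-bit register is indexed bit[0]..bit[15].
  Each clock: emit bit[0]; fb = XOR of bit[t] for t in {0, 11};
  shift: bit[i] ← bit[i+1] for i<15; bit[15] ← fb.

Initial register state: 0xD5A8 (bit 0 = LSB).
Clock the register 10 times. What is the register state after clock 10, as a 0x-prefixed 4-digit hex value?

reg_0 = 0xD5A8
clock 1: out=0, reg = 0x6AD4
clock 2: out=0, reg = 0xB56A
clock 3: out=0, reg = 0x5AB5
clock 4: out=1, reg = 0x2D5A
clock 5: out=0, reg = 0x96AD
clock 6: out=1, reg = 0xCB56
clock 7: out=0, reg = 0xE5AB
clock 8: out=1, reg = 0xF2D5
clock 9: out=1, reg = 0xF96A
clock 10: out=0, reg = 0xFCB5

0xFCB5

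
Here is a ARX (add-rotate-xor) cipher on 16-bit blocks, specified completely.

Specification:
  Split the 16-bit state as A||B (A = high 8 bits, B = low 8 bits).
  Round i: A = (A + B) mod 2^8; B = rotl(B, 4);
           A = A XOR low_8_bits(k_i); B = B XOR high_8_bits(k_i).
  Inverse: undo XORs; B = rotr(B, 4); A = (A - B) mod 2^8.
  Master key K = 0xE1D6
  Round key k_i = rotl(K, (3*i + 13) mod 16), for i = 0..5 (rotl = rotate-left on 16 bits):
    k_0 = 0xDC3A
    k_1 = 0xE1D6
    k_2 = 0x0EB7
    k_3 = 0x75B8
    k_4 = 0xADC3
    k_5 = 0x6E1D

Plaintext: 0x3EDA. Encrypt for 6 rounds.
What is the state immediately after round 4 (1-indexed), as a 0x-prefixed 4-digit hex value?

0x5563

s_0 = plaintext = 0x3EDA
s_1 = Round(s_0, k_0) = 0x2271
s_2 = Round(s_1, k_1) = 0x45F6
s_3 = Round(s_2, k_2) = 0x8C61
s_4 = Round(s_3, k_3) = 0x5563
s_5 = Round(s_4, k_4) = 0x7B9B
s_6 = Round(s_5, k_5) = 0x0BD7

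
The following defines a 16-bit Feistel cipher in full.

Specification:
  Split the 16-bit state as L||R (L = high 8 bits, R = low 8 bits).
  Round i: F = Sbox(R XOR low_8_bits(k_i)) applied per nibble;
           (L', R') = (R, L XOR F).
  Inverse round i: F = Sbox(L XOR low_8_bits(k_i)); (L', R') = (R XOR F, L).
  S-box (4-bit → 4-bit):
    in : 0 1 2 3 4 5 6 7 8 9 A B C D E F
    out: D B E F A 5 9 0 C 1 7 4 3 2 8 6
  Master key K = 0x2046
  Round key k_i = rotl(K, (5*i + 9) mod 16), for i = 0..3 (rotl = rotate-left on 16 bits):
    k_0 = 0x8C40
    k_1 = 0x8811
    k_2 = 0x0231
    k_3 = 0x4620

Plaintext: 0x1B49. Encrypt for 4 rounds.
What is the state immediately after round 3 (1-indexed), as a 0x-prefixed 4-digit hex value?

0x6D99

s_0 = plaintext = 0x1B49
s_1 = Round(s_0, k_0) = 0x49CA
s_2 = Round(s_1, k_1) = 0xCA6D
s_3 = Round(s_2, k_2) = 0x6D99
s_4 = Round(s_3, k_3) = 0x992C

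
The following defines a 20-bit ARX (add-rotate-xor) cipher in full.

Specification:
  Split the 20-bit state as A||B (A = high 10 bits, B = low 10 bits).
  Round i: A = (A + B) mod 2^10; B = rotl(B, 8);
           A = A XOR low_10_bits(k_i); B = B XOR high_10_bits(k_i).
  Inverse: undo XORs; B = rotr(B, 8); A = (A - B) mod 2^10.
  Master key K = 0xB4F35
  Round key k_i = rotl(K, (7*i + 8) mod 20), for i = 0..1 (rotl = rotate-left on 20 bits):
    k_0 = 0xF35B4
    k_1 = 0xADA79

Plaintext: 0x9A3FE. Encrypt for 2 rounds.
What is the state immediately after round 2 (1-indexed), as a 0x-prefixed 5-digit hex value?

s_0 = plaintext = 0x9A3FE
s_1 = Round(s_0, k_0) = 0xF4932
s_2 = Round(s_1, k_1) = 0xDF4FA

0xDF4FA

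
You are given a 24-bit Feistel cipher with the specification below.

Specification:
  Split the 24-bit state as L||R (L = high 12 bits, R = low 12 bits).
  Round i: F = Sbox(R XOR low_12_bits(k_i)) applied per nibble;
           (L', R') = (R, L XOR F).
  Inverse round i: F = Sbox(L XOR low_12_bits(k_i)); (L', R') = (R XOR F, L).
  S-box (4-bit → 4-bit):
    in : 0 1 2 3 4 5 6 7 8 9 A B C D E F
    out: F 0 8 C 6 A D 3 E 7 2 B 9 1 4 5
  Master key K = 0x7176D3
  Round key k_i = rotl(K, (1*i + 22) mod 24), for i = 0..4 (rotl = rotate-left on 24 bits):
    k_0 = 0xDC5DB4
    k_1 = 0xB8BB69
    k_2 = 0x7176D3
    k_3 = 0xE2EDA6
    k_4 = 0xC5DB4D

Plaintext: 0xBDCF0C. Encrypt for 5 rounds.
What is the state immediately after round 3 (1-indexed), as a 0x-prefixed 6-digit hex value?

s_0 = plaintext = 0xBDCF0C
s_1 = Round(s_0, k_0) = 0xF0C362
s_2 = Round(s_1, k_1) = 0x3621F7
s_3 = Round(s_2, k_2) = 0x1F70E4
s_4 = Round(s_3, k_3) = 0x0E409F
s_5 = Round(s_4, k_4) = 0x09FBFC

0x1F70E4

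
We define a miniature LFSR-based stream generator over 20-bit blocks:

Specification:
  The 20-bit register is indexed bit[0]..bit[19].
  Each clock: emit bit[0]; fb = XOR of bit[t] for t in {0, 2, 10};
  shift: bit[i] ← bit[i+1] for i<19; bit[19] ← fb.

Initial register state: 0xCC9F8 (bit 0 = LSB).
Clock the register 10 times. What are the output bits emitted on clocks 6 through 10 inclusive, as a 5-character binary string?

reg_0 = 0xCC9F8
clock 1: out=0, reg = 0x664FC
clock 2: out=0, reg = 0x3327E
clock 3: out=0, reg = 0x9993F
clock 4: out=1, reg = 0x4CC9F
clock 5: out=1, reg = 0xA664F
clock 6: out=1, reg = 0xD3327
clock 7: out=1, reg = 0x69993
clock 8: out=1, reg = 0xB4CC9
clock 9: out=1, reg = 0x5A664
clock 10: out=0, reg = 0x2D332

11110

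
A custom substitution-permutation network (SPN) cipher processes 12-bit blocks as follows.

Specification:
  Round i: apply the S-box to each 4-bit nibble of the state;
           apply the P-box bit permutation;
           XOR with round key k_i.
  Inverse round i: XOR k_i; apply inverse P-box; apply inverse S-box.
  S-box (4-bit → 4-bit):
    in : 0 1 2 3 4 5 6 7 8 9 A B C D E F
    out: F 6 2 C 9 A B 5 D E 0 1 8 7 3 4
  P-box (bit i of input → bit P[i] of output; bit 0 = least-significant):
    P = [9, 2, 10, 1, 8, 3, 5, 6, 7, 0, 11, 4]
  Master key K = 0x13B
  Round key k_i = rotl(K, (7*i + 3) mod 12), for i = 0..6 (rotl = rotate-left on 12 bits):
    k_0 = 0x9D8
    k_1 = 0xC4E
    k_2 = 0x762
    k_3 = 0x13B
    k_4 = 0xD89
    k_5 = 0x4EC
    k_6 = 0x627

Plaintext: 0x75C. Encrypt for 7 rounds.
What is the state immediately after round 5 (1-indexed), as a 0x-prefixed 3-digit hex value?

0xB7A

s_0 = plaintext = 0x75C
s_1 = Round(s_0, k_0) = 0x112
s_2 = Round(s_1, k_1) = 0x463
s_3 = Round(s_2, k_2) = 0x2B8
s_4 = Round(s_3, k_3) = 0x638
s_5 = Round(s_4, k_4) = 0xB7A
s_6 = Round(s_5, k_5) = 0x54C
s_7 = Round(s_6, k_6) = 0x774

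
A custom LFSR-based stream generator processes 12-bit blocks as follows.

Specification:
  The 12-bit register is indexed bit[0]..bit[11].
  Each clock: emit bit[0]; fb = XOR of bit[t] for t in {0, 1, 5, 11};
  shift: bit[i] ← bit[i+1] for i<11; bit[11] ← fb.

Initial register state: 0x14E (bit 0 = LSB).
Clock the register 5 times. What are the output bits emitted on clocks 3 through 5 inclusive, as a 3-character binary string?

reg_0 = 0x14E
clock 1: out=0, reg = 0x8A7
clock 2: out=1, reg = 0x453
clock 3: out=1, reg = 0x229
clock 4: out=1, reg = 0x114
clock 5: out=0, reg = 0x08A

110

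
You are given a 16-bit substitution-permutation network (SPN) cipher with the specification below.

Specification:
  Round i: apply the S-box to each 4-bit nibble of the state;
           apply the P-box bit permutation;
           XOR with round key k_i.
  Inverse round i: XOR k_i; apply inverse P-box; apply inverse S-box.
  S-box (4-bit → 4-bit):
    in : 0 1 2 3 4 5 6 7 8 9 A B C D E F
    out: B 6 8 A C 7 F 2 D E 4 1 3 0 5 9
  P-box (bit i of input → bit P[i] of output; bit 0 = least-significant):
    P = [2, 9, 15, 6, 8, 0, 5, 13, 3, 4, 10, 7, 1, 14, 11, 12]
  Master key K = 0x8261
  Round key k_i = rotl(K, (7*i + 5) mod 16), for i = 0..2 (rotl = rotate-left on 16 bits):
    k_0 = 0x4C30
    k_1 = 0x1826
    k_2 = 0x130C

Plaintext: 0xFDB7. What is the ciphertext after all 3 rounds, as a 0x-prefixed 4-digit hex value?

0x52B4

s_0 = plaintext = 0xFDB7
s_1 = Round(s_0, k_0) = 0x5F32
s_2 = Round(s_1, k_1) = 0x70ED
s_3 = Round(s_2, k_2) = 0x52B4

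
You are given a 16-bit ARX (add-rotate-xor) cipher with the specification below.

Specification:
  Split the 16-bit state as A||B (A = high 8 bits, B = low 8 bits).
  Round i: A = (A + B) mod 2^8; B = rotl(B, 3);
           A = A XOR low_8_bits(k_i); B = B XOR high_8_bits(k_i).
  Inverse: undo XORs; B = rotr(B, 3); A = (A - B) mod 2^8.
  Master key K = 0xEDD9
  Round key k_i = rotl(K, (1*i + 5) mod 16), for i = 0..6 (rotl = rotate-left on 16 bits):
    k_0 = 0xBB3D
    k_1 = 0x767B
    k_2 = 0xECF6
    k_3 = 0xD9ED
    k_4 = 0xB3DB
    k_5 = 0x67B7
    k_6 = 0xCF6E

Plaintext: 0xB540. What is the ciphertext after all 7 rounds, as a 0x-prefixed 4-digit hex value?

s_0 = plaintext = 0xB540
s_1 = Round(s_0, k_0) = 0xC8B9
s_2 = Round(s_1, k_1) = 0xFABB
s_3 = Round(s_2, k_2) = 0x4331
s_4 = Round(s_3, k_3) = 0x9950
s_5 = Round(s_4, k_4) = 0x3231
s_6 = Round(s_5, k_5) = 0xD4EE
s_7 = Round(s_6, k_6) = 0xACB8

0xACB8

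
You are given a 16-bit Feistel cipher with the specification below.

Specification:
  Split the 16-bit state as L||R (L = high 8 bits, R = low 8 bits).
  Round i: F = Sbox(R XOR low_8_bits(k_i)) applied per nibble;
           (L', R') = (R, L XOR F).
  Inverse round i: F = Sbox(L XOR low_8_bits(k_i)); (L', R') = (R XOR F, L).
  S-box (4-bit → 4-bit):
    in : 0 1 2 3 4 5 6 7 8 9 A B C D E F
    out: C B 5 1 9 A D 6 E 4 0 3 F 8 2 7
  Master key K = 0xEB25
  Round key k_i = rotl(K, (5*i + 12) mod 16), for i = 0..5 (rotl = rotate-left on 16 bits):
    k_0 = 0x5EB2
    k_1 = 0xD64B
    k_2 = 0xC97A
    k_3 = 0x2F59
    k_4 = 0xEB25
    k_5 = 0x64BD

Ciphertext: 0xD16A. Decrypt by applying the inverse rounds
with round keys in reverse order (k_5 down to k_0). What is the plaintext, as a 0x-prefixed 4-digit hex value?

0x48BF

s_0 = ciphertext = 0xD16A
s_1 = InvRound(s_0, k_5) = 0xB5D1
s_2 = InvRound(s_1, k_4) = 0x9DB5
s_3 = InvRound(s_2, k_3) = 0x4C9D
s_4 = InvRound(s_3, k_2) = 0x804C
s_5 = InvRound(s_4, k_1) = 0xBF80
s_6 = InvRound(s_5, k_0) = 0x48BF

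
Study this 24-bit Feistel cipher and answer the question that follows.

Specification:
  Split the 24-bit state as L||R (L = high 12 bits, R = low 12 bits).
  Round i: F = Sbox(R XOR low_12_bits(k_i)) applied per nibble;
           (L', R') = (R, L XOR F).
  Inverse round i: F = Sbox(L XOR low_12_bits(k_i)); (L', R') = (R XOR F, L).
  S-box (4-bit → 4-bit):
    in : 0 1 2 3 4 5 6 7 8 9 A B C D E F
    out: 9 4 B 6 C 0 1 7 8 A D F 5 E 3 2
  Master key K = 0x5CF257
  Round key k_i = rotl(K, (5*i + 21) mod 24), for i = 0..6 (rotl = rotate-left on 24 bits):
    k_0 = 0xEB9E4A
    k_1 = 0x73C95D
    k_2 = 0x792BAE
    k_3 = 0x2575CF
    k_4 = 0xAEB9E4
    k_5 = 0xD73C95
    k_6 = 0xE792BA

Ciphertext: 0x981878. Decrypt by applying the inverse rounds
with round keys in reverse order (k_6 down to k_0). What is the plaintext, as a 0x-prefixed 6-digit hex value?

0x1286D4

s_0 = ciphertext = 0x981878
s_1 = InvRound(s_0, k_6) = 0x717981
s_2 = InvRound(s_1, k_5) = 0x60A717
s_3 = InvRound(s_2, k_4) = 0x52460A
s_4 = InvRound(s_3, k_3) = 0xF35524
s_5 = InvRound(s_4, k_2) = 0x98BF35
s_6 = InvRound(s_5, k_1) = 0x6D498B
s_7 = InvRound(s_6, k_0) = 0x1286D4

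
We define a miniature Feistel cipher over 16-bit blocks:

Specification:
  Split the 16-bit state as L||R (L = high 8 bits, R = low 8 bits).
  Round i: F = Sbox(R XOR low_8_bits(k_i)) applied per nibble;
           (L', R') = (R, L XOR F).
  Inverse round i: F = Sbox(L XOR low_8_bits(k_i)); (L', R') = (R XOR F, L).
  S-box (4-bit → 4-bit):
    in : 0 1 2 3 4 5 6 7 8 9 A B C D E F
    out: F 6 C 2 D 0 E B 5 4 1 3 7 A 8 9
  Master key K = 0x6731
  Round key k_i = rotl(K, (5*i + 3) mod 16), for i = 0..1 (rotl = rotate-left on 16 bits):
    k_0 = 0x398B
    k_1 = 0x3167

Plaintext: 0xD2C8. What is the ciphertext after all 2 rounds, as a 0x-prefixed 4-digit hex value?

0x0023

s_0 = plaintext = 0xD2C8
s_1 = Round(s_0, k_0) = 0xC800
s_2 = Round(s_1, k_1) = 0x0023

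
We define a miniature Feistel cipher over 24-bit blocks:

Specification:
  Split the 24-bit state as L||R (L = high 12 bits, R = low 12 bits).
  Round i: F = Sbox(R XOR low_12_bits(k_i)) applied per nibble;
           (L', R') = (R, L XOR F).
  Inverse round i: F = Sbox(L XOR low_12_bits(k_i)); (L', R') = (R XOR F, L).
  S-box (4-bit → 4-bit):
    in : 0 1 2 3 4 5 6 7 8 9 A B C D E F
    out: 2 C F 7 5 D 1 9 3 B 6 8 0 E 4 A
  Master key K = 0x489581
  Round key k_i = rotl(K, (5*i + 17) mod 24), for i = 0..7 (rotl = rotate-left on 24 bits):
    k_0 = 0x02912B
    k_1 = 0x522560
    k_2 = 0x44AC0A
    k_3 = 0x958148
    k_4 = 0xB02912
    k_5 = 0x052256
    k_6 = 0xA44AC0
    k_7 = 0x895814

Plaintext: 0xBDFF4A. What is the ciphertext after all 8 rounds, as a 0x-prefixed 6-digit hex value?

s_0 = plaintext = 0xBDFF4A
s_1 = Round(s_0, k_0) = 0xF4AFC3
s_2 = Round(s_1, k_1) = 0xFC392D
s_3 = Round(s_2, k_2) = 0x92D23A
s_4 = Round(s_3, k_3) = 0x23AEB2
s_5 = Round(s_4, k_4) = 0xEB2B58
s_6 = Round(s_5, k_5) = 0xB58596
s_7 = Round(s_6, k_6) = 0x596189
s_8 = Round(s_7, k_7) = 0x189E28

0x189E28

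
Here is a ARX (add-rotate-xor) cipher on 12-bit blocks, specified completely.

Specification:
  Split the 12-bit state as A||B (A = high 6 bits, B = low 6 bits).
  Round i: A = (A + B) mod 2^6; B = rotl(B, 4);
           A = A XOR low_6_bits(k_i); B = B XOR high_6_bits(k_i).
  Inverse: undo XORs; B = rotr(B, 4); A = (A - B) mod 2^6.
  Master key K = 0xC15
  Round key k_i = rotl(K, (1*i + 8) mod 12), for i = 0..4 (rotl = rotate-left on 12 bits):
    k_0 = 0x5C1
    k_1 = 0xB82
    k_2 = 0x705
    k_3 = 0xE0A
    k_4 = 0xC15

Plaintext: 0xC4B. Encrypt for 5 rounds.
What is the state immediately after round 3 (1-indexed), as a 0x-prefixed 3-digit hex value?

0x4A1

s_0 = plaintext = 0xC4B
s_1 = Round(s_0, k_0) = 0xF65
s_2 = Round(s_1, k_1) = 0x837
s_3 = Round(s_2, k_2) = 0x4A1
s_4 = Round(s_3, k_3) = 0xE60
s_5 = Round(s_4, k_4) = 0x338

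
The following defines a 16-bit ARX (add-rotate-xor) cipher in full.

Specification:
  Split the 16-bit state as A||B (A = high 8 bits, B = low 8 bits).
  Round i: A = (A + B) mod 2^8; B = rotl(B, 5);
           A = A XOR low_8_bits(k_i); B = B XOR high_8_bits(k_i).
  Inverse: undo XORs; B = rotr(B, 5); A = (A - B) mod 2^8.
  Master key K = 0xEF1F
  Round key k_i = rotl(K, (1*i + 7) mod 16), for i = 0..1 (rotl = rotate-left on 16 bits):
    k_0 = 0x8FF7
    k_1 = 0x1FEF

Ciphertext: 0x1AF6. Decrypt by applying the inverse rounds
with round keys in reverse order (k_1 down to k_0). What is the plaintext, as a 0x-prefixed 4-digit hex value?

s_0 = ciphertext = 0x1AF6
s_1 = InvRound(s_0, k_1) = 0xA64F
s_2 = InvRound(s_1, k_0) = 0x4B06

0x4B06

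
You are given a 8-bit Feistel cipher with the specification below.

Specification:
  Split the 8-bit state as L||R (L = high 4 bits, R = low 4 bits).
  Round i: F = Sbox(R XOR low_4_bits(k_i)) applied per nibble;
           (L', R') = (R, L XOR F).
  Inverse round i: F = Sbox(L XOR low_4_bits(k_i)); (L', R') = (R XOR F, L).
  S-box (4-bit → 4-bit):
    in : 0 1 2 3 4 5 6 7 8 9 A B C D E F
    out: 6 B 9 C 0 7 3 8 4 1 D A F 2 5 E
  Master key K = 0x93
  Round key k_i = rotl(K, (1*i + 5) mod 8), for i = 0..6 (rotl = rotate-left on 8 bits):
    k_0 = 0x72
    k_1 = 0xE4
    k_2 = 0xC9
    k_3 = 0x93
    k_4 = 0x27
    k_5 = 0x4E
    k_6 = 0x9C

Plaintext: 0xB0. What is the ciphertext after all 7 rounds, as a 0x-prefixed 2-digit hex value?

s_0 = plaintext = 0xB0
s_1 = Round(s_0, k_0) = 0x02
s_2 = Round(s_1, k_1) = 0x23
s_3 = Round(s_2, k_2) = 0x3F
s_4 = Round(s_3, k_3) = 0xFC
s_5 = Round(s_4, k_4) = 0xC5
s_6 = Round(s_5, k_5) = 0x56
s_7 = Round(s_6, k_6) = 0x68

0x68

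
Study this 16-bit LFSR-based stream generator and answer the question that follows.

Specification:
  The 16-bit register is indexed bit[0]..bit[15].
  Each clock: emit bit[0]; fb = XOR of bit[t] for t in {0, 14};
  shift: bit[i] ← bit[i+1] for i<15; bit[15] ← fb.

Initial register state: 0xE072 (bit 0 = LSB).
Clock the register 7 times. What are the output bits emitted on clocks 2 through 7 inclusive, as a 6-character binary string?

100111

reg_0 = 0xE072
clock 1: out=0, reg = 0xF039
clock 2: out=1, reg = 0x781C
clock 3: out=0, reg = 0xBC0E
clock 4: out=0, reg = 0x5E07
clock 5: out=1, reg = 0x2F03
clock 6: out=1, reg = 0x9781
clock 7: out=1, reg = 0xCBC0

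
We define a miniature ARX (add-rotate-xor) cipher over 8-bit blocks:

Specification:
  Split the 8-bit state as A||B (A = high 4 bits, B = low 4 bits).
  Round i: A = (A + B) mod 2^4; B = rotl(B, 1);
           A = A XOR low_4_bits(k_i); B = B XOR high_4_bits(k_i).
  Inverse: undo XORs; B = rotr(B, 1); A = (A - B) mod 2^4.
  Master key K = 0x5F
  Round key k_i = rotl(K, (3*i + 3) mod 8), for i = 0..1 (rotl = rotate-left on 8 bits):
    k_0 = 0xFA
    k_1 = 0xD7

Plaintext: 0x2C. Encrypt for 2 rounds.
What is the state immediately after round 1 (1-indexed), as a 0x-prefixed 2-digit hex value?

0x46

s_0 = plaintext = 0x2C
s_1 = Round(s_0, k_0) = 0x46
s_2 = Round(s_1, k_1) = 0xD1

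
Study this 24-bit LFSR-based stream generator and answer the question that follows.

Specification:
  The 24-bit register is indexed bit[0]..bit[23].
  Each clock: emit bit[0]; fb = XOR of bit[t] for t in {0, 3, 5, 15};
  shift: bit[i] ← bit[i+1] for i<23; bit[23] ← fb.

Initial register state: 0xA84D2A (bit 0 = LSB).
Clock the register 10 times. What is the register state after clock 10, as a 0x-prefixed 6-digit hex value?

reg_0 = 0xA84D2A
clock 1: out=0, reg = 0x542695
clock 2: out=1, reg = 0xAA134A
clock 3: out=0, reg = 0xD509A5
clock 4: out=1, reg = 0x6A84D2
clock 5: out=0, reg = 0xB54269
clock 6: out=1, reg = 0xDAA134
clock 7: out=0, reg = 0x6D509A
clock 8: out=0, reg = 0xB6A84D
clock 9: out=1, reg = 0xDB5426
clock 10: out=0, reg = 0xEDAA13

0xEDAA13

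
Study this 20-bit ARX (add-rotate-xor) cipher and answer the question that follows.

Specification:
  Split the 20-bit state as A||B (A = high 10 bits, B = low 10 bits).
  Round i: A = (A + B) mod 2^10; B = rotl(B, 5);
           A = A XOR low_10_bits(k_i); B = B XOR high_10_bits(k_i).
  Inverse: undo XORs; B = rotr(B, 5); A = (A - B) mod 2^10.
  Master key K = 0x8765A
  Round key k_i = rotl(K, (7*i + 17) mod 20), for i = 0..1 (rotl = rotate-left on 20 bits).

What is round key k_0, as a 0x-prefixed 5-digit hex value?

K = 0x8765A
k_0 = rotl(K, (7*0+17) mod 20) = rotl(K, 17) = 0x50ECB

0x50ECB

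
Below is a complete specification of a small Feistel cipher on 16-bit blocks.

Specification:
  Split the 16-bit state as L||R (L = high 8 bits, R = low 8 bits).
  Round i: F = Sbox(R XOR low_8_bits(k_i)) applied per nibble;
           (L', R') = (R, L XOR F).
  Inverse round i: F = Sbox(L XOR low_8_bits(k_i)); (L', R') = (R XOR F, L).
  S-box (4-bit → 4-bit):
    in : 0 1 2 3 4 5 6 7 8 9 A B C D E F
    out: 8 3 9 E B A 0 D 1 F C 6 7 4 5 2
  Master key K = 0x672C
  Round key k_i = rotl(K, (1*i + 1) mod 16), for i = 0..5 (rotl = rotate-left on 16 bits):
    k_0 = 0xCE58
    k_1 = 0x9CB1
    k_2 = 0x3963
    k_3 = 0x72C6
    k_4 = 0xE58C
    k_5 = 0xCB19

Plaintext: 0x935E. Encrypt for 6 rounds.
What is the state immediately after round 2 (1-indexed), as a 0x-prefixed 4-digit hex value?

0x1397

s_0 = plaintext = 0x935E
s_1 = Round(s_0, k_0) = 0x5E13
s_2 = Round(s_1, k_1) = 0x1397
s_3 = Round(s_2, k_2) = 0x9738
s_4 = Round(s_3, k_3) = 0x38B2
s_5 = Round(s_4, k_4) = 0xB2DD
s_6 = Round(s_5, k_5) = 0xDDC9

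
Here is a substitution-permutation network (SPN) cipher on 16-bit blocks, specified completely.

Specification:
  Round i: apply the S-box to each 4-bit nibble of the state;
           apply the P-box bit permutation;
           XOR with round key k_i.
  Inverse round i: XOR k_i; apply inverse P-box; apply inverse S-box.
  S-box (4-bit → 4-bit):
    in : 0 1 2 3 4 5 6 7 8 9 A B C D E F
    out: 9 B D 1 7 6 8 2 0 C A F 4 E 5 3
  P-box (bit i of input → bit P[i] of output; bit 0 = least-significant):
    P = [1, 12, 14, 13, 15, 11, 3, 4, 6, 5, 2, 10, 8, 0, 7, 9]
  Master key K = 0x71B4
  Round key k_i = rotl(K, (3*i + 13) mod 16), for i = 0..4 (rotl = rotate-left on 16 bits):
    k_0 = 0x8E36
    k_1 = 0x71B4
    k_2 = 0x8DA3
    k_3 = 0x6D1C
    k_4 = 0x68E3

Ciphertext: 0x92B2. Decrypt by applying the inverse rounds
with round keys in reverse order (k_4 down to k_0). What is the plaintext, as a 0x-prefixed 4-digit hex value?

0xF2E3

s_0 = ciphertext = 0x92B2
s_1 = InvRound(s_0, k_4) = 0xA31D
s_2 = InvRound(s_1, k_3) = 0xA6FC
s_3 = InvRound(s_2, k_2) = 0x1ED0
s_4 = InvRound(s_3, k_1) = 0x0B79
s_5 = InvRound(s_4, k_0) = 0xF2E3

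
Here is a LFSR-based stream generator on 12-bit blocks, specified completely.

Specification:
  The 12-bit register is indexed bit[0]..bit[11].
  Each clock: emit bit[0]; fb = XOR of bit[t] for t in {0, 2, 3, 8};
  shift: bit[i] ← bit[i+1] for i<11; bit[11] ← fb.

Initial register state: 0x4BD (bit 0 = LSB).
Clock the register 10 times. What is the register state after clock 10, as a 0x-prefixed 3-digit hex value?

reg_0 = 0x4BD
clock 1: out=1, reg = 0xA5E
clock 2: out=0, reg = 0x52F
clock 3: out=1, reg = 0x297
clock 4: out=1, reg = 0x14B
clock 5: out=1, reg = 0x8A5
clock 6: out=1, reg = 0x452
clock 7: out=0, reg = 0x229
clock 8: out=1, reg = 0x114
clock 9: out=0, reg = 0x08A
clock 10: out=0, reg = 0x845

0x845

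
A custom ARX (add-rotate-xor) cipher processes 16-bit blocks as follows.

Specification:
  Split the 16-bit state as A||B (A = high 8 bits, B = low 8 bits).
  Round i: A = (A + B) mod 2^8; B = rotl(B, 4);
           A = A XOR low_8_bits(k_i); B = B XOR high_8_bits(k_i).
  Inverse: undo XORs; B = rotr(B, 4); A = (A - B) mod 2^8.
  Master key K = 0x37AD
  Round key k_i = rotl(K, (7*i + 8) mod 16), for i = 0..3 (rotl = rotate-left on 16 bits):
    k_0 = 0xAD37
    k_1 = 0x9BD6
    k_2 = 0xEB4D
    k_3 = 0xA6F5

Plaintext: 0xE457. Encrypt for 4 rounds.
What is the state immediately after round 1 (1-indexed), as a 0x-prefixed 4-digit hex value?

0x0CD8

s_0 = plaintext = 0xE457
s_1 = Round(s_0, k_0) = 0x0CD8
s_2 = Round(s_1, k_1) = 0x3216
s_3 = Round(s_2, k_2) = 0x058A
s_4 = Round(s_3, k_3) = 0x7A0E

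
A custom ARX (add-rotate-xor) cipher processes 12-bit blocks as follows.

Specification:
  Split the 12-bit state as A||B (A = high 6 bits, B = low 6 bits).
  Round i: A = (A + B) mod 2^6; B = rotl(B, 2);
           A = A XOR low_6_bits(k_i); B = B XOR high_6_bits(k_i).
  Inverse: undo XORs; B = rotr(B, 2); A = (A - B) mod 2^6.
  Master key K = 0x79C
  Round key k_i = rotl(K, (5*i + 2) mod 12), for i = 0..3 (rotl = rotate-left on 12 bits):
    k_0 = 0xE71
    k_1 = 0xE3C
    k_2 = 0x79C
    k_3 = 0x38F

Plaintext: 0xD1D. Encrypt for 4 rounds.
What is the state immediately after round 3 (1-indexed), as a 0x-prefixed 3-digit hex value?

0x13E

s_0 = plaintext = 0xD1D
s_1 = Round(s_0, k_0) = 0x80C
s_2 = Round(s_1, k_1) = 0x408
s_3 = Round(s_2, k_2) = 0x13E
s_4 = Round(s_3, k_3) = 0x375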